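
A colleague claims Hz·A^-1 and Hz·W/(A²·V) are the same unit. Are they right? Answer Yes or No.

Left side:
  Hz = s⁻¹.
  Combining: Hz·A⁻¹ = s⁻¹ · A⁻¹ = s⁻¹·A⁻¹.
Right side:
  V = W/A (potential = power per current),
      = kg·m²·s⁻³·A⁻¹.
  So V⁻¹ = kg⁻¹·m⁻²·s³·A.
  Hz = 1/s = s⁻¹ (frequency is cycles per second).
  W = J/s (power = energy per time),
      = kg·m²·s⁻³.
  Combining: A⁻²·V⁻¹·Hz·W = A⁻² · (kg⁻¹·m⁻²·s³·A) · s⁻¹ · (kg·m²·s⁻³) = s⁻¹·A⁻¹.
Both reduce to s⁻¹·A⁻¹.

Yes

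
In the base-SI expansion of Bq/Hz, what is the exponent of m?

Bq = s⁻¹.
Hz = s⁻¹.
So Hz⁻¹ = s.
Combining: Bq·Hz⁻¹ = s⁻¹ · s = 1.
The exponent of m is 0.

0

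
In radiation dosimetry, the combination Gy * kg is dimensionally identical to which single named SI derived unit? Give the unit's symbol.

J

Gy = J/kg (absorbed dose = energy per mass),
    = m²·s⁻².
Combining: Gy·kg = (m²·s⁻²) · kg = kg·m²·s⁻².
kg·m²·s⁻² is the base-SI form of the joule.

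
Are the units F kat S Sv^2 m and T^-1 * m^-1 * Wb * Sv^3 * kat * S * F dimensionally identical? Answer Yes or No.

Left side:
  F = kg⁻¹·m⁻²·s⁴·A².
  kat = s⁻¹·mol.
  S = kg⁻¹·m⁻²·s³·A².
  Sv = m²·s⁻².
  So Sv² = m⁴·s⁻⁴.
  Combining: F·kat·S·Sv²·m = (kg⁻¹·m⁻²·s⁴·A²) · (s⁻¹·mol) · (kg⁻¹·m⁻²·s³·A²) · (m⁴·s⁻⁴) · m = kg⁻²·m·s²·A⁴·mol.
Right side:
  T = Wb/m² (flux density = flux per area),
      = kg·s⁻²·A⁻¹.
  So T⁻¹ = kg⁻¹·s²·A.
  Wb = V·s (flux: a volt is a weber per second),
      = kg·m²·s⁻²·A⁻¹.
  Sv = J/kg (equivalent dose = energy per mass),
      = m²·s⁻².
  So Sv³ = m⁶·s⁻⁶.
  kat = mol/s = s⁻¹·mol (catalytic activity).
  S = 1/Ω (conductance is reciprocal resistance),
      = kg⁻¹·m⁻²·s³·A².
  F = C/V (capacitance = charge per voltage),
      = A·s/(kg·m²·s⁻³·A⁻¹) (substituting C and V),
      = kg⁻¹·m⁻²·s⁴·A².
  Combining: T⁻¹·m⁻¹·Wb·Sv³·kat·S·F = (kg⁻¹·s²·A) · m⁻¹ · (kg·m²·s⁻²·A⁻¹) · (m⁶·s⁻⁶) · (s⁻¹·mol) · (kg⁻¹·m⁻²·s³·A²) · (kg⁻¹·m⁻²·s⁴·A²) = kg⁻²·m³·A⁴·mol.
Left is kg⁻²·m·s²·A⁴·mol; right is kg⁻²·m³·A⁴·mol — different.

No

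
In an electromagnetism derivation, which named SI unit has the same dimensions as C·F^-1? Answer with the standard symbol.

C = s·A.
F = kg⁻¹·m⁻²·s⁴·A².
So F⁻¹ = kg·m²·s⁻⁴·A⁻².
Combining: C·F⁻¹ = (s·A) · (kg·m²·s⁻⁴·A⁻²) = kg·m²·s⁻³·A⁻¹.
kg·m²·s⁻³·A⁻¹ is the base-SI form of the volt.

V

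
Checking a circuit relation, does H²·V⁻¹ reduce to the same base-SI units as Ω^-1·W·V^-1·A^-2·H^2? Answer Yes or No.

Left side:
  H = kg·m²·s⁻²·A⁻².
  So H² = kg²·m⁴·s⁻⁴·A⁻⁴.
  V = kg·m²·s⁻³·A⁻¹.
  So V⁻¹ = kg⁻¹·m⁻²·s³·A.
  Combining: H²·V⁻¹ = (kg²·m⁴·s⁻⁴·A⁻⁴) · (kg⁻¹·m⁻²·s³·A) = kg·m²·s⁻¹·A⁻³.
Right side:
  Ω = kg·m²·s⁻³·A⁻².
  So Ω⁻¹ = kg⁻¹·m⁻²·s³·A².
  W = kg·m²·s⁻³.
  V = kg·m²·s⁻³·A⁻¹.
  So V⁻¹ = kg⁻¹·m⁻²·s³·A.
  H = kg·m²·s⁻²·A⁻².
  So H² = kg²·m⁴·s⁻⁴·A⁻⁴.
  Combining: Ω⁻¹·W·V⁻¹·A⁻²·H² = (kg⁻¹·m⁻²·s³·A²) · (kg·m²·s⁻³) · (kg⁻¹·m⁻²·s³·A) · A⁻² · (kg²·m⁴·s⁻⁴·A⁻⁴) = kg·m²·s⁻¹·A⁻³.
Both reduce to kg·m²·s⁻¹·A⁻³.

Yes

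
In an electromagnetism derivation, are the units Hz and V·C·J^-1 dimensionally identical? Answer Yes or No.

Left side:
  Hz = 1/s = s⁻¹ (frequency is cycles per second).
Right side:
  V = kg·m²·s⁻³·A⁻¹.
  C = s·A.
  J = kg·m²·s⁻².
  So J⁻¹ = kg⁻¹·m⁻²·s².
  Combining: V·C·J⁻¹ = (kg·m²·s⁻³·A⁻¹) · (s·A) · (kg⁻¹·m⁻²·s²) = 1.
Left is s⁻¹; right is 1 — different.

No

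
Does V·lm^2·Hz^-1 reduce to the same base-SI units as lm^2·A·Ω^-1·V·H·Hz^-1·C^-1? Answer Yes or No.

Left side:
  V = W/A (potential = power per current),
      = kg·m²·s⁻³·A⁻¹.
  lm = cd·sr = cd (luminous flux; sr is dimensionless).
  So lm² = cd².
  Hz = 1/s = s⁻¹ (frequency is cycles per second).
  So Hz⁻¹ = s.
  Combining: V·lm²·Hz⁻¹ = (kg·m²·s⁻³·A⁻¹) · cd² · s = kg·m²·s⁻²·A⁻¹·cd².
Right side:
  lm = cd.
  So lm² = cd².
  Ω = kg·m²·s⁻³·A⁻².
  So Ω⁻¹ = kg⁻¹·m⁻²·s³·A².
  V = kg·m²·s⁻³·A⁻¹.
  H = kg·m²·s⁻²·A⁻².
  Hz = s⁻¹.
  So Hz⁻¹ = s.
  C = s·A.
  So C⁻¹ = s⁻¹·A⁻¹.
  Combining: lm²·A·Ω⁻¹·V·H·Hz⁻¹·C⁻¹ = cd² · A · (kg⁻¹·m⁻²·s³·A²) · (kg·m²·s⁻³·A⁻¹) · (kg·m²·s⁻²·A⁻²) · s · (s⁻¹·A⁻¹) = kg·m²·s⁻²·A⁻¹·cd².
Both reduce to kg·m²·s⁻²·A⁻¹·cd².

Yes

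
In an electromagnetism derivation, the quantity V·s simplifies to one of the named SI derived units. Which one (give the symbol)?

Wb

V = kg·m²·s⁻³·A⁻¹.
Combining: V·s = (kg·m²·s⁻³·A⁻¹) · s = kg·m²·s⁻²·A⁻¹.
kg·m²·s⁻²·A⁻¹ is the base-SI form of the weber.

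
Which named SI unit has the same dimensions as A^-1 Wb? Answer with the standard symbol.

H

Wb = V·s (flux: a volt is a weber per second),
    = kg·m²·s⁻²·A⁻¹.
Combining: A⁻¹·Wb = A⁻¹ · (kg·m²·s⁻²·A⁻¹) = kg·m²·s⁻²·A⁻².
kg·m²·s⁻²·A⁻² is the base-SI form of the henry.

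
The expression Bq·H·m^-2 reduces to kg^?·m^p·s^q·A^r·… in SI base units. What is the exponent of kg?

Bq = 1/s = s⁻¹ (activity is decays per second).
H = Wb/A (inductance = flux per current),
    = kg·m²·s⁻²·A⁻².
Combining: Bq·H·m⁻² = s⁻¹ · (kg·m²·s⁻²·A⁻²) · m⁻² = kg·s⁻³·A⁻².
The exponent of kg is 1.

1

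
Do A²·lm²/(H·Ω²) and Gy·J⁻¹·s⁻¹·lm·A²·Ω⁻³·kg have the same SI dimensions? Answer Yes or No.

No

Left side:
  H = Wb/A (inductance = flux per current),
      = kg·m²·s⁻²·A⁻².
  So H⁻¹ = kg⁻¹·m⁻²·s²·A².
  Ω = V/A (resistance = voltage per current),
      = kg·m²·s⁻³·A⁻².
  So Ω⁻² = kg⁻²·m⁻⁴·s⁶·A⁴.
  lm = cd·sr = cd (luminous flux; sr is dimensionless).
  So lm² = cd².
  Combining: H⁻¹·A²·Ω⁻²·lm² = (kg⁻¹·m⁻²·s²·A²) · A² · (kg⁻²·m⁻⁴·s⁶·A⁴) · cd² = kg⁻³·m⁻⁶·s⁸·A⁸·cd².
Right side:
  Gy = m²·s⁻².
  J = kg·m²·s⁻².
  So J⁻¹ = kg⁻¹·m⁻²·s².
  lm = cd.
  Ω = kg·m²·s⁻³·A⁻².
  So Ω⁻³ = kg⁻³·m⁻⁶·s⁹·A⁶.
  Combining: Gy·J⁻¹·s⁻¹·lm·A²·Ω⁻³·kg = (m²·s⁻²) · (kg⁻¹·m⁻²·s²) · s⁻¹ · cd · A² · (kg⁻³·m⁻⁶·s⁹·A⁶) · kg = kg⁻³·m⁻⁶·s⁸·A⁸·cd.
Left is kg⁻³·m⁻⁶·s⁸·A⁸·cd²; right is kg⁻³·m⁻⁶·s⁸·A⁸·cd — different.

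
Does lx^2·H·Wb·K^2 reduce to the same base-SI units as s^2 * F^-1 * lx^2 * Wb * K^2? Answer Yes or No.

Yes

Left side:
  lx = lm/m² (illuminance = luminous flux per area),
      = m⁻²·cd.
  So lx² = m⁻⁴·cd².
  H = Wb/A (inductance = flux per current),
      = kg·m²·s⁻²·A⁻².
  Wb = V·s (flux: a volt is a weber per second),
      = kg·m²·s⁻²·A⁻¹.
  Combining: lx²·H·Wb·K² = (m⁻⁴·cd²) · (kg·m²·s⁻²·A⁻²) · (kg·m²·s⁻²·A⁻¹) · K² = kg²·s⁻⁴·A⁻³·K²·cd².
Right side:
  F = C/V (capacitance = charge per voltage),
      = A·s/(kg·m²·s⁻³·A⁻¹) (substituting C and V),
      = kg⁻¹·m⁻²·s⁴·A².
  So F⁻¹ = kg·m²·s⁻⁴·A⁻².
  lx = lm/m² (illuminance = luminous flux per area),
      = m⁻²·cd.
  So lx² = m⁻⁴·cd².
  Wb = V·s (flux: a volt is a weber per second),
      = kg·m²·s⁻²·A⁻¹.
  Combining: s²·F⁻¹·lx²·Wb·K² = s² · (kg·m²·s⁻⁴·A⁻²) · (m⁻⁴·cd²) · (kg·m²·s⁻²·A⁻¹) · K² = kg²·s⁻⁴·A⁻³·K²·cd².
Both reduce to kg²·s⁻⁴·A⁻³·K²·cd².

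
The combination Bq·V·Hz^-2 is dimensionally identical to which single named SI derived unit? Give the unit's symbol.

Wb

Bq = s⁻¹.
V = kg·m²·s⁻³·A⁻¹.
Hz = s⁻¹.
So Hz⁻² = s².
Combining: Bq·V·Hz⁻² = s⁻¹ · (kg·m²·s⁻³·A⁻¹) · s² = kg·m²·s⁻²·A⁻¹.
kg·m²·s⁻²·A⁻¹ is the base-SI form of the weber.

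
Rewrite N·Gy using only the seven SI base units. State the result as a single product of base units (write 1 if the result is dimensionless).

N = kg·m·s⁻².
Gy = m²·s⁻².
Combining: N·Gy = (kg·m·s⁻²) · (m²·s⁻²) = kg·m³·s⁻⁴.

kg·m³·s⁻⁴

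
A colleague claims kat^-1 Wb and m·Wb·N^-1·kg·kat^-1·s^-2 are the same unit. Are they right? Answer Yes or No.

Yes

Left side:
  kat = s⁻¹·mol.
  So kat⁻¹ = s·mol⁻¹.
  Wb = kg·m²·s⁻²·A⁻¹.
  Combining: kat⁻¹·Wb = (s·mol⁻¹) · (kg·m²·s⁻²·A⁻¹) = kg·m²·s⁻¹·A⁻¹·mol⁻¹.
Right side:
  Wb = V·s (flux: a volt is a weber per second),
      = kg·m²·s⁻²·A⁻¹.
  N = kg·m/s² = kg·m·s⁻² (force = mass × acceleration).
  So N⁻¹ = kg⁻¹·m⁻¹·s².
  kat = mol/s = s⁻¹·mol (catalytic activity).
  So kat⁻¹ = s·mol⁻¹.
  Combining: m·Wb·N⁻¹·kg·kat⁻¹·s⁻² = m · (kg·m²·s⁻²·A⁻¹) · (kg⁻¹·m⁻¹·s²) · kg · (s·mol⁻¹) · s⁻² = kg·m²·s⁻¹·A⁻¹·mol⁻¹.
Both reduce to kg·m²·s⁻¹·A⁻¹·mol⁻¹.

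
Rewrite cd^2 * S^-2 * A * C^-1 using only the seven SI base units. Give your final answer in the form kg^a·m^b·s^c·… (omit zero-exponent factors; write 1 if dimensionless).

S = kg⁻¹·m⁻²·s³·A².
So S⁻² = kg²·m⁴·s⁻⁶·A⁻⁴.
C = s·A.
So C⁻¹ = s⁻¹·A⁻¹.
Combining: cd²·S⁻²·A·C⁻¹ = cd² · (kg²·m⁴·s⁻⁶·A⁻⁴) · A · (s⁻¹·A⁻¹) = kg²·m⁴·s⁻⁷·A⁻⁴·cd².

kg²·m⁴·s⁻⁷·A⁻⁴·cd²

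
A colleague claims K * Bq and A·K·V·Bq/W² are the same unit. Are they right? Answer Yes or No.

No

Left side:
  Bq = 1/s = s⁻¹ (activity is decays per second).
  Combining: K·Bq = K · s⁻¹ = s⁻¹·K.
Right side:
  V = W/A (potential = power per current),
      = kg·m²·s⁻³·A⁻¹.
  Bq = 1/s = s⁻¹ (activity is decays per second).
  W = J/s (power = energy per time),
      = kg·m²·s⁻³.
  So W⁻² = kg⁻²·m⁻⁴·s⁶.
  Combining: A·K·V·Bq·W⁻² = A · K · (kg·m²·s⁻³·A⁻¹) · s⁻¹ · (kg⁻²·m⁻⁴·s⁶) = kg⁻¹·m⁻²·s²·K.
Left is s⁻¹·K; right is kg⁻¹·m⁻²·s²·K — different.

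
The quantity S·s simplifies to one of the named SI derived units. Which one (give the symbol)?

S = kg⁻¹·m⁻²·s³·A².
Combining: S·s = (kg⁻¹·m⁻²·s³·A²) · s = kg⁻¹·m⁻²·s⁴·A².
kg⁻¹·m⁻²·s⁴·A² is the base-SI form of the farad.

F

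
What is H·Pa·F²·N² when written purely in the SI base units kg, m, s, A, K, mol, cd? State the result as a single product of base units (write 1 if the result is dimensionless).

kg²·m⁻¹·A²

H = Wb/A (inductance = flux per current),
    = kg·m²·s⁻²·A⁻².
Pa = N/m² (pressure = force per area),
    = kg·m⁻¹·s⁻².
F = C/V (capacitance = charge per voltage),
    = A·s/(kg·m²·s⁻³·A⁻¹) (substituting C and V),
    = kg⁻¹·m⁻²·s⁴·A².
So F² = kg⁻²·m⁻⁴·s⁸·A⁴.
N = kg·m/s² = kg·m·s⁻² (force = mass × acceleration).
So N² = kg²·m²·s⁻⁴.
Combining: H·Pa·F²·N² = (kg·m²·s⁻²·A⁻²) · (kg·m⁻¹·s⁻²) · (kg⁻²·m⁻⁴·s⁸·A⁴) · (kg²·m²·s⁻⁴) = kg²·m⁻¹·A².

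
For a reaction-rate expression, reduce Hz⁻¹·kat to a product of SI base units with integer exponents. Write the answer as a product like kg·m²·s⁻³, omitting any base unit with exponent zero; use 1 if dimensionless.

mol

Hz = s⁻¹.
So Hz⁻¹ = s.
kat = s⁻¹·mol.
Combining: Hz⁻¹·kat = s · (s⁻¹·mol) = mol.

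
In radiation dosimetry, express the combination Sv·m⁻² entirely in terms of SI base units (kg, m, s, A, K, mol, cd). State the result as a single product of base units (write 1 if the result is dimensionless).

s⁻²

Sv = J/kg (equivalent dose = energy per mass),
    = m²·s⁻².
Combining: Sv·m⁻² = (m²·s⁻²) · m⁻² = s⁻².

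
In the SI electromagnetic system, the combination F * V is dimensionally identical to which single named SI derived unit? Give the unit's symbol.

C

F = kg⁻¹·m⁻²·s⁴·A².
V = kg·m²·s⁻³·A⁻¹.
Combining: F·V = (kg⁻¹·m⁻²·s⁴·A²) · (kg·m²·s⁻³·A⁻¹) = s·A.
s·A is the base-SI form of the coulomb.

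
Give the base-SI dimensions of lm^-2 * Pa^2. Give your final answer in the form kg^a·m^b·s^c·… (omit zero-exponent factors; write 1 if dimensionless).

kg²·m⁻²·s⁻⁴·cd⁻²

lm = cd.
So lm⁻² = cd⁻².
Pa = kg·m⁻¹·s⁻².
So Pa² = kg²·m⁻²·s⁻⁴.
Combining: lm⁻²·Pa² = cd⁻² · (kg²·m⁻²·s⁻⁴) = kg²·m⁻²·s⁻⁴·cd⁻².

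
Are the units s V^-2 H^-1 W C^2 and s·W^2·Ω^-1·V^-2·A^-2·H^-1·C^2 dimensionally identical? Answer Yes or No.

Yes

Left side:
  V = W/A (potential = power per current),
      = kg·m²·s⁻³·A⁻¹.
  So V⁻² = kg⁻²·m⁻⁴·s⁶·A².
  H = Wb/A (inductance = flux per current),
      = kg·m²·s⁻²·A⁻².
  So H⁻¹ = kg⁻¹·m⁻²·s²·A².
  W = J/s (power = energy per time),
      = kg·m²·s⁻³.
  C = A·s = s·A (charge = current × time).
  So C² = s²·A².
  Combining: s·V⁻²·H⁻¹·W·C² = s · (kg⁻²·m⁻⁴·s⁶·A²) · (kg⁻¹·m⁻²·s²·A²) · (kg·m²·s⁻³) · (s²·A²) = kg⁻²·m⁻⁴·s⁸·A⁶.
Right side:
  W = J/s (power = energy per time),
      = kg·m²·s⁻³.
  So W² = kg²·m⁴·s⁻⁶.
  Ω = V/A (resistance = voltage per current),
      = kg·m²·s⁻³·A⁻².
  So Ω⁻¹ = kg⁻¹·m⁻²·s³·A².
  V = W/A (potential = power per current),
      = kg·m²·s⁻³·A⁻¹.
  So V⁻² = kg⁻²·m⁻⁴·s⁶·A².
  H = Wb/A (inductance = flux per current),
      = kg·m²·s⁻²·A⁻².
  So H⁻¹ = kg⁻¹·m⁻²·s²·A².
  C = A·s = s·A (charge = current × time).
  So C² = s²·A².
  Combining: s·W²·Ω⁻¹·V⁻²·A⁻²·H⁻¹·C² = s · (kg²·m⁴·s⁻⁶) · (kg⁻¹·m⁻²·s³·A²) · (kg⁻²·m⁻⁴·s⁶·A²) · A⁻² · (kg⁻¹·m⁻²·s²·A²) · (s²·A²) = kg⁻²·m⁻⁴·s⁸·A⁶.
Both reduce to kg⁻²·m⁻⁴·s⁸·A⁶.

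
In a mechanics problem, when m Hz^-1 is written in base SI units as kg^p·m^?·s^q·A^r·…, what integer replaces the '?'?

1

Hz = s⁻¹.
So Hz⁻¹ = s.
Combining: m·Hz⁻¹ = m · s = m·s.
The exponent of m is 1.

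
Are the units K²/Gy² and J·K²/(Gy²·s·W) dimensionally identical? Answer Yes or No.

Yes

Left side:
  Gy = m²·s⁻².
  So Gy⁻² = m⁻⁴·s⁴.
  Combining: Gy⁻²·K² = (m⁻⁴·s⁴) · K² = m⁻⁴·s⁴·K².
Right side:
  Gy = J/kg (absorbed dose = energy per mass),
      = m²·s⁻².
  So Gy⁻² = m⁻⁴·s⁴.
  J = N·m (work = force × distance),
      = kg·m²·s⁻².
  W = J/s (power = energy per time),
      = kg·m²·s⁻³.
  So W⁻¹ = kg⁻¹·m⁻²·s³.
  Combining: Gy⁻²·J·s⁻¹·K²·W⁻¹ = (m⁻⁴·s⁴) · (kg·m²·s⁻²) · s⁻¹ · K² · (kg⁻¹·m⁻²·s³) = m⁻⁴·s⁴·K².
Both reduce to m⁻⁴·s⁴·K².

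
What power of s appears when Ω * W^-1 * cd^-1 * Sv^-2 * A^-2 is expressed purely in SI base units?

4

Ω = V/A (resistance = voltage per current),
    = kg·m²·s⁻³·A⁻².
W = J/s (power = energy per time),
    = kg·m²·s⁻³.
So W⁻¹ = kg⁻¹·m⁻²·s³.
Sv = J/kg (equivalent dose = energy per mass),
    = m²·s⁻².
So Sv⁻² = m⁻⁴·s⁴.
Combining: Ω·W⁻¹·cd⁻¹·Sv⁻²·A⁻² = (kg·m²·s⁻³·A⁻²) · (kg⁻¹·m⁻²·s³) · cd⁻¹ · (m⁻⁴·s⁴) · A⁻² = m⁻⁴·s⁴·A⁻⁴·cd⁻¹.
The exponent of s is 4.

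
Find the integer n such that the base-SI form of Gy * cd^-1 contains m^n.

Gy = J/kg (absorbed dose = energy per mass),
    = m²·s⁻².
Combining: Gy·cd⁻¹ = (m²·s⁻²) · cd⁻¹ = m²·s⁻²·cd⁻¹.
The exponent of m is 2.

2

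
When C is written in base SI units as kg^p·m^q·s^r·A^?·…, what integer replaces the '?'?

1

C = A·s = s·A (charge = current × time).
The exponent of A is 1.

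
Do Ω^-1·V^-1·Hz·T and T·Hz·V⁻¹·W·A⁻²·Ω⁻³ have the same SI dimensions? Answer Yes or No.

No

Left side:
  Ω = kg·m²·s⁻³·A⁻².
  So Ω⁻¹ = kg⁻¹·m⁻²·s³·A².
  V = kg·m²·s⁻³·A⁻¹.
  So V⁻¹ = kg⁻¹·m⁻²·s³·A.
  Hz = s⁻¹.
  T = kg·s⁻²·A⁻¹.
  Combining: Ω⁻¹·V⁻¹·Hz·T = (kg⁻¹·m⁻²·s³·A²) · (kg⁻¹·m⁻²·s³·A) · s⁻¹ · (kg·s⁻²·A⁻¹) = kg⁻¹·m⁻⁴·s³·A².
Right side:
  T = kg·s⁻²·A⁻¹.
  Hz = s⁻¹.
  V = kg·m²·s⁻³·A⁻¹.
  So V⁻¹ = kg⁻¹·m⁻²·s³·A.
  W = kg·m²·s⁻³.
  Ω = kg·m²·s⁻³·A⁻².
  So Ω⁻³ = kg⁻³·m⁻⁶·s⁹·A⁶.
  Combining: T·Hz·V⁻¹·W·A⁻²·Ω⁻³ = (kg·s⁻²·A⁻¹) · s⁻¹ · (kg⁻¹·m⁻²·s³·A) · (kg·m²·s⁻³) · A⁻² · (kg⁻³·m⁻⁶·s⁹·A⁶) = kg⁻²·m⁻⁶·s⁶·A⁴.
Left is kg⁻¹·m⁻⁴·s³·A²; right is kg⁻²·m⁻⁶·s⁶·A⁴ — different.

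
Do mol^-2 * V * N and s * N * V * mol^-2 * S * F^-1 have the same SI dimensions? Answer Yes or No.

Yes

Left side:
  V = W/A (potential = power per current),
      = kg·m²·s⁻³·A⁻¹.
  N = kg·m/s² = kg·m·s⁻² (force = mass × acceleration).
  Combining: mol⁻²·V·N = mol⁻² · (kg·m²·s⁻³·A⁻¹) · (kg·m·s⁻²) = kg²·m³·s⁻⁵·A⁻¹·mol⁻².
Right side:
  N = kg·m/s² = kg·m·s⁻² (force = mass × acceleration).
  V = W/A (potential = power per current),
      = kg·m²·s⁻³·A⁻¹.
  S = 1/Ω (conductance is reciprocal resistance),
      = kg⁻¹·m⁻²·s³·A².
  F = C/V (capacitance = charge per voltage),
      = A·s/(kg·m²·s⁻³·A⁻¹) (substituting C and V),
      = kg⁻¹·m⁻²·s⁴·A².
  So F⁻¹ = kg·m²·s⁻⁴·A⁻².
  Combining: s·N·V·mol⁻²·S·F⁻¹ = s · (kg·m·s⁻²) · (kg·m²·s⁻³·A⁻¹) · mol⁻² · (kg⁻¹·m⁻²·s³·A²) · (kg·m²·s⁻⁴·A⁻²) = kg²·m³·s⁻⁵·A⁻¹·mol⁻².
Both reduce to kg²·m³·s⁻⁵·A⁻¹·mol⁻².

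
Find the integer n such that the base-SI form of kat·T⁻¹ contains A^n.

kat = mol/s = s⁻¹·mol (catalytic activity).
T = Wb/m² (flux density = flux per area),
    = kg·s⁻²·A⁻¹.
So T⁻¹ = kg⁻¹·s²·A.
Combining: kat·T⁻¹ = (s⁻¹·mol) · (kg⁻¹·s²·A) = kg⁻¹·s·A·mol.
The exponent of A is 1.

1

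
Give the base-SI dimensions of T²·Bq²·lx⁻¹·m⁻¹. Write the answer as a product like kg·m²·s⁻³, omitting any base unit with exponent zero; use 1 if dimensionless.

kg²·m·s⁻⁶·A⁻²·cd⁻¹

T = Wb/m² (flux density = flux per area),
    = kg·s⁻²·A⁻¹.
So T² = kg²·s⁻⁴·A⁻².
Bq = 1/s = s⁻¹ (activity is decays per second).
So Bq² = s⁻².
lx = lm/m² (illuminance = luminous flux per area),
    = m⁻²·cd.
So lx⁻¹ = m²·cd⁻¹.
Combining: T²·Bq²·lx⁻¹·m⁻¹ = (kg²·s⁻⁴·A⁻²) · s⁻² · (m²·cd⁻¹) · m⁻¹ = kg²·m·s⁻⁶·A⁻²·cd⁻¹.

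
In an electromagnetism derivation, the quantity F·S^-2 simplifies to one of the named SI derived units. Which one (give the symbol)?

F = C/V (capacitance = charge per voltage),
    = A·s/(kg·m²·s⁻³·A⁻¹) (substituting C and V),
    = kg⁻¹·m⁻²·s⁴·A².
S = 1/Ω (conductance is reciprocal resistance),
    = kg⁻¹·m⁻²·s³·A².
So S⁻² = kg²·m⁴·s⁻⁶·A⁻⁴.
Combining: F·S⁻² = (kg⁻¹·m⁻²·s⁴·A²) · (kg²·m⁴·s⁻⁶·A⁻⁴) = kg·m²·s⁻²·A⁻².
kg·m²·s⁻²·A⁻² is the base-SI form of the henry.

H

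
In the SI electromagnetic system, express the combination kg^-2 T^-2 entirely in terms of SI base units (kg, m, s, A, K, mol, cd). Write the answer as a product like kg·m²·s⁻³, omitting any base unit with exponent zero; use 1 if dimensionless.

T = kg·s⁻²·A⁻¹.
So T⁻² = kg⁻²·s⁴·A².
Combining: kg⁻²·T⁻² = kg⁻² · (kg⁻²·s⁴·A²) = kg⁻⁴·s⁴·A².

kg⁻⁴·s⁴·A²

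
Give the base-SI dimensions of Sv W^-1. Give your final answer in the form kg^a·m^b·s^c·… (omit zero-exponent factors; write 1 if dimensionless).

kg⁻¹·s

Sv = J/kg (equivalent dose = energy per mass),
    = m²·s⁻².
W = J/s (power = energy per time),
    = kg·m²·s⁻³.
So W⁻¹ = kg⁻¹·m⁻²·s³.
Combining: Sv·W⁻¹ = (m²·s⁻²) · (kg⁻¹·m⁻²·s³) = kg⁻¹·s.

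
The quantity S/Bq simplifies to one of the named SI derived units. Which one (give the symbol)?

F

Bq = 1/s = s⁻¹ (activity is decays per second).
So Bq⁻¹ = s.
S = 1/Ω (conductance is reciprocal resistance),
    = kg⁻¹·m⁻²·s³·A².
Combining: Bq⁻¹·S = s · (kg⁻¹·m⁻²·s³·A²) = kg⁻¹·m⁻²·s⁴·A².
kg⁻¹·m⁻²·s⁴·A² is the base-SI form of the farad.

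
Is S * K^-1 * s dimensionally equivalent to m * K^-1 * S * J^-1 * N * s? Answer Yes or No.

Left side:
  S = kg⁻¹·m⁻²·s³·A².
  Combining: S·K⁻¹·s = (kg⁻¹·m⁻²·s³·A²) · K⁻¹ · s = kg⁻¹·m⁻²·s⁴·A²·K⁻¹.
Right side:
  S = kg⁻¹·m⁻²·s³·A².
  J = kg·m²·s⁻².
  So J⁻¹ = kg⁻¹·m⁻²·s².
  N = kg·m·s⁻².
  Combining: m·K⁻¹·S·J⁻¹·N·s = m · K⁻¹ · (kg⁻¹·m⁻²·s³·A²) · (kg⁻¹·m⁻²·s²) · (kg·m·s⁻²) · s = kg⁻¹·m⁻²·s⁴·A²·K⁻¹.
Both reduce to kg⁻¹·m⁻²·s⁴·A²·K⁻¹.

Yes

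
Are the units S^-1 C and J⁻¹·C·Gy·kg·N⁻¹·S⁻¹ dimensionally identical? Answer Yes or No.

No

Left side:
  S = kg⁻¹·m⁻²·s³·A².
  So S⁻¹ = kg·m²·s⁻³·A⁻².
  C = s·A.
  Combining: S⁻¹·C = (kg·m²·s⁻³·A⁻²) · (s·A) = kg·m²·s⁻²·A⁻¹.
Right side:
  J = N·m (work = force × distance),
      = kg·m²·s⁻².
  So J⁻¹ = kg⁻¹·m⁻²·s².
  C = A·s = s·A (charge = current × time).
  Gy = J/kg (absorbed dose = energy per mass),
      = m²·s⁻².
  N = kg·m/s² = kg·m·s⁻² (force = mass × acceleration).
  So N⁻¹ = kg⁻¹·m⁻¹·s².
  S = 1/Ω (conductance is reciprocal resistance),
      = kg⁻¹·m⁻²·s³·A².
  So S⁻¹ = kg·m²·s⁻³·A⁻².
  Combining: J⁻¹·C·Gy·kg·N⁻¹·S⁻¹ = (kg⁻¹·m⁻²·s²) · (s·A) · (m²·s⁻²) · kg · (kg⁻¹·m⁻¹·s²) · (kg·m²·s⁻³·A⁻²) = m·A⁻¹.
Left is kg·m²·s⁻²·A⁻¹; right is m·A⁻¹ — different.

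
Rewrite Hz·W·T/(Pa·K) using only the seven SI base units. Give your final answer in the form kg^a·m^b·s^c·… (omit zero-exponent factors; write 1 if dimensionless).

kg·m³·s⁻⁴·A⁻¹·K⁻¹

Hz = s⁻¹.
W = kg·m²·s⁻³.
Pa = kg·m⁻¹·s⁻².
So Pa⁻¹ = kg⁻¹·m·s².
T = kg·s⁻²·A⁻¹.
Combining: Hz·W·Pa⁻¹·T·K⁻¹ = s⁻¹ · (kg·m²·s⁻³) · (kg⁻¹·m·s²) · (kg·s⁻²·A⁻¹) · K⁻¹ = kg·m³·s⁻⁴·A⁻¹·K⁻¹.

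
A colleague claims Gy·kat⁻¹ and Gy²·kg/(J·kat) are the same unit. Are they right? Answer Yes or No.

Left side:
  Gy = J/kg (absorbed dose = energy per mass),
      = m²·s⁻².
  kat = mol/s = s⁻¹·mol (catalytic activity).
  So kat⁻¹ = s·mol⁻¹.
  Combining: Gy·kat⁻¹ = (m²·s⁻²) · (s·mol⁻¹) = m²·s⁻¹·mol⁻¹.
Right side:
  Gy = m²·s⁻².
  So Gy² = m⁴·s⁻⁴.
  J = kg·m²·s⁻².
  So J⁻¹ = kg⁻¹·m⁻²·s².
  kat = s⁻¹·mol.
  So kat⁻¹ = s·mol⁻¹.
  Combining: Gy²·J⁻¹·kat⁻¹·kg = (m⁴·s⁻⁴) · (kg⁻¹·m⁻²·s²) · (s·mol⁻¹) · kg = m²·s⁻¹·mol⁻¹.
Both reduce to m²·s⁻¹·mol⁻¹.

Yes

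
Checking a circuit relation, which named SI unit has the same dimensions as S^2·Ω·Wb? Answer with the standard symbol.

S = kg⁻¹·m⁻²·s³·A².
So S² = kg⁻²·m⁻⁴·s⁶·A⁴.
Ω = kg·m²·s⁻³·A⁻².
Wb = kg·m²·s⁻²·A⁻¹.
Combining: S²·Ω·Wb = (kg⁻²·m⁻⁴·s⁶·A⁴) · (kg·m²·s⁻³·A⁻²) · (kg·m²·s⁻²·A⁻¹) = s·A.
s·A is the base-SI form of the coulomb.

C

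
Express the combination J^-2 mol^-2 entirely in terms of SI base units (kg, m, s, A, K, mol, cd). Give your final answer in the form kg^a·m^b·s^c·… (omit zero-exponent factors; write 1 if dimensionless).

J = kg·m²·s⁻².
So J⁻² = kg⁻²·m⁻⁴·s⁴.
Combining: J⁻²·mol⁻² = (kg⁻²·m⁻⁴·s⁴) · mol⁻² = kg⁻²·m⁻⁴·s⁴·mol⁻².

kg⁻²·m⁻⁴·s⁴·mol⁻²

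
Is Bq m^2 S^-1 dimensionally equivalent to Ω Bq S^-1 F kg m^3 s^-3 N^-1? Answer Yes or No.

Yes

Left side:
  Bq = s⁻¹.
  S = kg⁻¹·m⁻²·s³·A².
  So S⁻¹ = kg·m²·s⁻³·A⁻².
  Combining: Bq·m²·S⁻¹ = s⁻¹ · m² · (kg·m²·s⁻³·A⁻²) = kg·m⁴·s⁻⁴·A⁻².
Right side:
  Ω = V/A (resistance = voltage per current),
      = kg·m²·s⁻³·A⁻².
  Bq = 1/s = s⁻¹ (activity is decays per second).
  S = 1/Ω (conductance is reciprocal resistance),
      = kg⁻¹·m⁻²·s³·A².
  So S⁻¹ = kg·m²·s⁻³·A⁻².
  F = C/V (capacitance = charge per voltage),
      = A·s/(kg·m²·s⁻³·A⁻¹) (substituting C and V),
      = kg⁻¹·m⁻²·s⁴·A².
  N = kg·m/s² = kg·m·s⁻² (force = mass × acceleration).
  So N⁻¹ = kg⁻¹·m⁻¹·s².
  Combining: Ω·Bq·S⁻¹·F·kg·m³·s⁻³·N⁻¹ = (kg·m²·s⁻³·A⁻²) · s⁻¹ · (kg·m²·s⁻³·A⁻²) · (kg⁻¹·m⁻²·s⁴·A²) · kg · m³ · s⁻³ · (kg⁻¹·m⁻¹·s²) = kg·m⁴·s⁻⁴·A⁻².
Both reduce to kg·m⁴·s⁻⁴·A⁻².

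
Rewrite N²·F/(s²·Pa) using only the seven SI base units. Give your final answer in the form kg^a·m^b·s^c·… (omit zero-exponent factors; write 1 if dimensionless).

m·A²

N = kg·m/s² = kg·m·s⁻² (force = mass × acceleration).
So N² = kg²·m²·s⁻⁴.
F = C/V (capacitance = charge per voltage),
    = A·s/(kg·m²·s⁻³·A⁻¹) (substituting C and V),
    = kg⁻¹·m⁻²·s⁴·A².
Pa = N/m² (pressure = force per area),
    = kg·m⁻¹·s⁻².
So Pa⁻¹ = kg⁻¹·m·s².
Combining: N²·F·s⁻²·Pa⁻¹ = (kg²·m²·s⁻⁴) · (kg⁻¹·m⁻²·s⁴·A²) · s⁻² · (kg⁻¹·m·s²) = m·A².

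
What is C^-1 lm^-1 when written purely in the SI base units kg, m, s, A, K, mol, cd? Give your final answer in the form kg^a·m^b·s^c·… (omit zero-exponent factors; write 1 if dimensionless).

s⁻¹·A⁻¹·cd⁻¹

C = A·s = s·A (charge = current × time).
So C⁻¹ = s⁻¹·A⁻¹.
lm = cd·sr = cd (luminous flux; sr is dimensionless).
So lm⁻¹ = cd⁻¹.
Combining: C⁻¹·lm⁻¹ = (s⁻¹·A⁻¹) · cd⁻¹ = s⁻¹·A⁻¹·cd⁻¹.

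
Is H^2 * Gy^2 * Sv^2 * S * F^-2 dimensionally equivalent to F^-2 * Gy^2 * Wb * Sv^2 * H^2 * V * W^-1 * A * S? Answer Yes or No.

Left side:
  H = Wb/A (inductance = flux per current),
      = kg·m²·s⁻²·A⁻².
  So H² = kg²·m⁴·s⁻⁴·A⁻⁴.
  Gy = J/kg (absorbed dose = energy per mass),
      = m²·s⁻².
  So Gy² = m⁴·s⁻⁴.
  Sv = J/kg (equivalent dose = energy per mass),
      = m²·s⁻².
  So Sv² = m⁴·s⁻⁴.
  S = 1/Ω (conductance is reciprocal resistance),
      = kg⁻¹·m⁻²·s³·A².
  F = C/V (capacitance = charge per voltage),
      = A·s/(kg·m²·s⁻³·A⁻¹) (substituting C and V),
      = kg⁻¹·m⁻²·s⁴·A².
  So F⁻² = kg²·m⁴·s⁻⁸·A⁻⁴.
  Combining: H²·Gy²·Sv²·S·F⁻² = (kg²·m⁴·s⁻⁴·A⁻⁴) · (m⁴·s⁻⁴) · (m⁴·s⁻⁴) · (kg⁻¹·m⁻²·s³·A²) · (kg²·m⁴·s⁻⁸·A⁻⁴) = kg³·m¹⁴·s⁻¹⁷·A⁻⁶.
Right side:
  F = C/V (capacitance = charge per voltage),
      = A·s/(kg·m²·s⁻³·A⁻¹) (substituting C and V),
      = kg⁻¹·m⁻²·s⁴·A².
  So F⁻² = kg²·m⁴·s⁻⁸·A⁻⁴.
  Gy = J/kg (absorbed dose = energy per mass),
      = m²·s⁻².
  So Gy² = m⁴·s⁻⁴.
  Wb = V·s (flux: a volt is a weber per second),
      = kg·m²·s⁻²·A⁻¹.
  Sv = J/kg (equivalent dose = energy per mass),
      = m²·s⁻².
  So Sv² = m⁴·s⁻⁴.
  H = Wb/A (inductance = flux per current),
      = kg·m²·s⁻²·A⁻².
  So H² = kg²·m⁴·s⁻⁴·A⁻⁴.
  V = W/A (potential = power per current),
      = kg·m²·s⁻³·A⁻¹.
  W = J/s (power = energy per time),
      = kg·m²·s⁻³.
  So W⁻¹ = kg⁻¹·m⁻²·s³.
  S = 1/Ω (conductance is reciprocal resistance),
      = kg⁻¹·m⁻²·s³·A².
  Combining: F⁻²·Gy²·Wb·Sv²·H²·V·W⁻¹·A·S = (kg²·m⁴·s⁻⁸·A⁻⁴) · (m⁴·s⁻⁴) · (kg·m²·s⁻²·A⁻¹) · (m⁴·s⁻⁴) · (kg²·m⁴·s⁻⁴·A⁻⁴) · (kg·m²·s⁻³·A⁻¹) · (kg⁻¹·m⁻²·s³) · A · (kg⁻¹·m⁻²·s³·A²) = kg⁴·m¹⁶·s⁻¹⁹·A⁻⁷.
Left is kg³·m¹⁴·s⁻¹⁷·A⁻⁶; right is kg⁴·m¹⁶·s⁻¹⁹·A⁻⁷ — different.

No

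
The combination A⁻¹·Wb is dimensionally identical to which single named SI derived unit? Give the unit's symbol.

Wb = V·s (flux: a volt is a weber per second),
    = kg·m²·s⁻²·A⁻¹.
Combining: A⁻¹·Wb = A⁻¹ · (kg·m²·s⁻²·A⁻¹) = kg·m²·s⁻²·A⁻².
kg·m²·s⁻²·A⁻² is the base-SI form of the henry.

H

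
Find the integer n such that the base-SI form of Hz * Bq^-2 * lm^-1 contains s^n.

1

Hz = 1/s = s⁻¹ (frequency is cycles per second).
Bq = 1/s = s⁻¹ (activity is decays per second).
So Bq⁻² = s².
lm = cd·sr = cd (luminous flux; sr is dimensionless).
So lm⁻¹ = cd⁻¹.
Combining: Hz·Bq⁻²·lm⁻¹ = s⁻¹ · s² · cd⁻¹ = s·cd⁻¹.
The exponent of s is 1.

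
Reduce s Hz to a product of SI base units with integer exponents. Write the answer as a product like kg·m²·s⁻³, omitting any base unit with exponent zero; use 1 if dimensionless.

Hz = 1/s = s⁻¹ (frequency is cycles per second).
Combining: s·Hz = s · s⁻¹ = 1.

1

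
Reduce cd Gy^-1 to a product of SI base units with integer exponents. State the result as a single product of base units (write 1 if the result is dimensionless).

m⁻²·s²·cd

Gy = J/kg (absorbed dose = energy per mass),
    = m²·s⁻².
So Gy⁻¹ = m⁻²·s².
Combining: cd·Gy⁻¹ = cd · (m⁻²·s²) = m⁻²·s²·cd.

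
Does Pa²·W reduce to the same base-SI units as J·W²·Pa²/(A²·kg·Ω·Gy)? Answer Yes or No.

Left side:
  Pa = kg·m⁻¹·s⁻².
  So Pa² = kg²·m⁻²·s⁻⁴.
  W = kg·m²·s⁻³.
  Combining: Pa²·W = (kg²·m⁻²·s⁻⁴) · (kg·m²·s⁻³) = kg³·s⁻⁷.
Right side:
  J = N·m (work = force × distance),
      = kg·m²·s⁻².
  Ω = V/A (resistance = voltage per current),
      = kg·m²·s⁻³·A⁻².
  So Ω⁻¹ = kg⁻¹·m⁻²·s³·A².
  W = J/s (power = energy per time),
      = kg·m²·s⁻³.
  So W² = kg²·m⁴·s⁻⁶.
  Gy = J/kg (absorbed dose = energy per mass),
      = m²·s⁻².
  So Gy⁻¹ = m⁻²·s².
  Pa = N/m² (pressure = force per area),
      = kg·m⁻¹·s⁻².
  So Pa² = kg²·m⁻²·s⁻⁴.
  Combining: A⁻²·J·kg⁻¹·Ω⁻¹·W²·Gy⁻¹·Pa² = A⁻² · (kg·m²·s⁻²) · kg⁻¹ · (kg⁻¹·m⁻²·s³·A²) · (kg²·m⁴·s⁻⁶) · (m⁻²·s²) · (kg²·m⁻²·s⁻⁴) = kg³·s⁻⁷.
Both reduce to kg³·s⁻⁷.

Yes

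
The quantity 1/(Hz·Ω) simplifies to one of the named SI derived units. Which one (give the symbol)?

F

Hz = s⁻¹.
So Hz⁻¹ = s.
Ω = kg·m²·s⁻³·A⁻².
So Ω⁻¹ = kg⁻¹·m⁻²·s³·A².
Combining: Hz⁻¹·Ω⁻¹ = s · (kg⁻¹·m⁻²·s³·A²) = kg⁻¹·m⁻²·s⁴·A².
kg⁻¹·m⁻²·s⁴·A² is the base-SI form of the farad.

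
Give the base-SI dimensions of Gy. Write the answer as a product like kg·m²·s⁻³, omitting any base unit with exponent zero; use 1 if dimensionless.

Gy = J/kg (absorbed dose = energy per mass),
    = m²·s⁻².

m²·s⁻²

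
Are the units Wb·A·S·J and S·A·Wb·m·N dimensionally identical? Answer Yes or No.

Left side:
  Wb = V·s (flux: a volt is a weber per second),
      = kg·m²·s⁻²·A⁻¹.
  S = 1/Ω (conductance is reciprocal resistance),
      = kg⁻¹·m⁻²·s³·A².
  J = N·m (work = force × distance),
      = kg·m²·s⁻².
  Combining: Wb·A·S·J = (kg·m²·s⁻²·A⁻¹) · A · (kg⁻¹·m⁻²·s³·A²) · (kg·m²·s⁻²) = kg·m²·s⁻¹·A².
Right side:
  S = kg⁻¹·m⁻²·s³·A².
  Wb = kg·m²·s⁻²·A⁻¹.
  N = kg·m·s⁻².
  Combining: S·A·Wb·m·N = (kg⁻¹·m⁻²·s³·A²) · A · (kg·m²·s⁻²·A⁻¹) · m · (kg·m·s⁻²) = kg·m²·s⁻¹·A².
Both reduce to kg·m²·s⁻¹·A².

Yes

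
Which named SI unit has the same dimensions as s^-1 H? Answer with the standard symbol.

H = Wb/A (inductance = flux per current),
    = kg·m²·s⁻²·A⁻².
Combining: s⁻¹·H = s⁻¹ · (kg·m²·s⁻²·A⁻²) = kg·m²·s⁻³·A⁻².
kg·m²·s⁻³·A⁻² is the base-SI form of the ohm.

Ω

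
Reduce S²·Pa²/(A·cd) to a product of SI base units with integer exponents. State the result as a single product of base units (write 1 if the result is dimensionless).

S = 1/Ω (conductance is reciprocal resistance),
    = kg⁻¹·m⁻²·s³·A².
So S² = kg⁻²·m⁻⁴·s⁶·A⁴.
Pa = N/m² (pressure = force per area),
    = kg·m⁻¹·s⁻².
So Pa² = kg²·m⁻²·s⁻⁴.
Combining: S²·A⁻¹·cd⁻¹·Pa² = (kg⁻²·m⁻⁴·s⁶·A⁴) · A⁻¹ · cd⁻¹ · (kg²·m⁻²·s⁻⁴) = m⁻⁶·s²·A³·cd⁻¹.

m⁻⁶·s²·A³·cd⁻¹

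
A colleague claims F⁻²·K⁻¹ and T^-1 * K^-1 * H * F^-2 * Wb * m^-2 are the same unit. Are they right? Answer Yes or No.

No

Left side:
  F = C/V (capacitance = charge per voltage),
      = A·s/(kg·m²·s⁻³·A⁻¹) (substituting C and V),
      = kg⁻¹·m⁻²·s⁴·A².
  So F⁻² = kg²·m⁴·s⁻⁸·A⁻⁴.
  Combining: F⁻²·K⁻¹ = (kg²·m⁴·s⁻⁸·A⁻⁴) · K⁻¹ = kg²·m⁴·s⁻⁸·A⁻⁴·K⁻¹.
Right side:
  T = kg·s⁻²·A⁻¹.
  So T⁻¹ = kg⁻¹·s²·A.
  H = kg·m²·s⁻²·A⁻².
  F = kg⁻¹·m⁻²·s⁴·A².
  So F⁻² = kg²·m⁴·s⁻⁸·A⁻⁴.
  Wb = kg·m²·s⁻²·A⁻¹.
  Combining: T⁻¹·K⁻¹·H·F⁻²·Wb·m⁻² = (kg⁻¹·s²·A) · K⁻¹ · (kg·m²·s⁻²·A⁻²) · (kg²·m⁴·s⁻⁸·A⁻⁴) · (kg·m²·s⁻²·A⁻¹) · m⁻² = kg³·m⁶·s⁻¹⁰·A⁻⁶·K⁻¹.
Left is kg²·m⁴·s⁻⁸·A⁻⁴·K⁻¹; right is kg³·m⁶·s⁻¹⁰·A⁻⁶·K⁻¹ — different.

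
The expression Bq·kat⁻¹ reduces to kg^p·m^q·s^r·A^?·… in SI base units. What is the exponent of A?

Bq = s⁻¹.
kat = s⁻¹·mol.
So kat⁻¹ = s·mol⁻¹.
Combining: Bq·kat⁻¹ = s⁻¹ · (s·mol⁻¹) = mol⁻¹.
The exponent of A is 0.

0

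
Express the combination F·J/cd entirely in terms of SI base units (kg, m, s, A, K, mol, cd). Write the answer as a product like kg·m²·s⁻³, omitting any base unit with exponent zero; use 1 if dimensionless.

F = kg⁻¹·m⁻²·s⁴·A².
J = kg·m²·s⁻².
Combining: F·J·cd⁻¹ = (kg⁻¹·m⁻²·s⁴·A²) · (kg·m²·s⁻²) · cd⁻¹ = s²·A²·cd⁻¹.

s²·A²·cd⁻¹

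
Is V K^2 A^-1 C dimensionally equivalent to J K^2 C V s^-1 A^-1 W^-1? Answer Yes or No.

Left side:
  V = W/A (potential = power per current),
      = kg·m²·s⁻³·A⁻¹.
  C = A·s = s·A (charge = current × time).
  Combining: V·K²·A⁻¹·C = (kg·m²·s⁻³·A⁻¹) · K² · A⁻¹ · (s·A) = kg·m²·s⁻²·A⁻¹·K².
Right side:
  J = kg·m²·s⁻².
  C = s·A.
  V = kg·m²·s⁻³·A⁻¹.
  W = kg·m²·s⁻³.
  So W⁻¹ = kg⁻¹·m⁻²·s³.
  Combining: J·K²·C·V·s⁻¹·A⁻¹·W⁻¹ = (kg·m²·s⁻²) · K² · (s·A) · (kg·m²·s⁻³·A⁻¹) · s⁻¹ · A⁻¹ · (kg⁻¹·m⁻²·s³) = kg·m²·s⁻²·A⁻¹·K².
Both reduce to kg·m²·s⁻²·A⁻¹·K².

Yes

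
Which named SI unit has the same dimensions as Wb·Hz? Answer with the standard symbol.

Wb = V·s (flux: a volt is a weber per second),
    = kg·m²·s⁻²·A⁻¹.
Hz = 1/s = s⁻¹ (frequency is cycles per second).
Combining: Wb·Hz = (kg·m²·s⁻²·A⁻¹) · s⁻¹ = kg·m²·s⁻³·A⁻¹.
kg·m²·s⁻³·A⁻¹ is the base-SI form of the volt.

V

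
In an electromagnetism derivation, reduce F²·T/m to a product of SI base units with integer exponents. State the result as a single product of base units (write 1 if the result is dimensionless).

F = C/V (capacitance = charge per voltage),
    = A·s/(kg·m²·s⁻³·A⁻¹) (substituting C and V),
    = kg⁻¹·m⁻²·s⁴·A².
So F² = kg⁻²·m⁻⁴·s⁸·A⁴.
T = Wb/m² (flux density = flux per area),
    = kg·s⁻²·A⁻¹.
Combining: F²·T·m⁻¹ = (kg⁻²·m⁻⁴·s⁸·A⁴) · (kg·s⁻²·A⁻¹) · m⁻¹ = kg⁻¹·m⁻⁵·s⁶·A³.

kg⁻¹·m⁻⁵·s⁶·A³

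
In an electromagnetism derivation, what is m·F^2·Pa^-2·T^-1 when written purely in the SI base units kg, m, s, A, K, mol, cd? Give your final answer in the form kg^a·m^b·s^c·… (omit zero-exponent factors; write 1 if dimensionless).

kg⁻⁵·m⁻¹·s¹⁴·A⁵

F = C/V (capacitance = charge per voltage),
    = A·s/(kg·m²·s⁻³·A⁻¹) (substituting C and V),
    = kg⁻¹·m⁻²·s⁴·A².
So F² = kg⁻²·m⁻⁴·s⁸·A⁴.
Pa = N/m² (pressure = force per area),
    = kg·m⁻¹·s⁻².
So Pa⁻² = kg⁻²·m²·s⁴.
T = Wb/m² (flux density = flux per area),
    = kg·s⁻²·A⁻¹.
So T⁻¹ = kg⁻¹·s²·A.
Combining: m·F²·Pa⁻²·T⁻¹ = m · (kg⁻²·m⁻⁴·s⁸·A⁴) · (kg⁻²·m²·s⁴) · (kg⁻¹·s²·A) = kg⁻⁵·m⁻¹·s¹⁴·A⁵.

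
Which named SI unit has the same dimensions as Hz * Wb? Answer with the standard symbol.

V

Hz = s⁻¹.
Wb = kg·m²·s⁻²·A⁻¹.
Combining: Hz·Wb = s⁻¹ · (kg·m²·s⁻²·A⁻¹) = kg·m²·s⁻³·A⁻¹.
kg·m²·s⁻³·A⁻¹ is the base-SI form of the volt.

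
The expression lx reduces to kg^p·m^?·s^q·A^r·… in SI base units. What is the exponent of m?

lx = lm/m² (illuminance = luminous flux per area),
    = m⁻²·cd.
The exponent of m is -2.

-2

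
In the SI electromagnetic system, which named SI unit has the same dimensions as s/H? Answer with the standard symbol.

S

H = kg·m²·s⁻²·A⁻².
So H⁻¹ = kg⁻¹·m⁻²·s²·A².
Combining: H⁻¹·s = (kg⁻¹·m⁻²·s²·A²) · s = kg⁻¹·m⁻²·s³·A².
kg⁻¹·m⁻²·s³·A² is the base-SI form of the siemens.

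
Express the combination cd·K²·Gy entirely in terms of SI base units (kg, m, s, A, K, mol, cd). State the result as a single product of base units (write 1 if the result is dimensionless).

Gy = J/kg (absorbed dose = energy per mass),
    = m²·s⁻².
Combining: cd·K²·Gy = cd · K² · (m²·s⁻²) = m²·s⁻²·K²·cd.

m²·s⁻²·K²·cd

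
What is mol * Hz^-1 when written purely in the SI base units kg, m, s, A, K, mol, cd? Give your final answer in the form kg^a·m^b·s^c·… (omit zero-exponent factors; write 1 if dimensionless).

Hz = s⁻¹.
So Hz⁻¹ = s.
Combining: mol·Hz⁻¹ = mol · s = s·mol.

s·mol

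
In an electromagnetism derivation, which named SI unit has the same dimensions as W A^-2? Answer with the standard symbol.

W = kg·m²·s⁻³.
Combining: W·A⁻² = (kg·m²·s⁻³) · A⁻² = kg·m²·s⁻³·A⁻².
kg·m²·s⁻³·A⁻² is the base-SI form of the ohm.

Ω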